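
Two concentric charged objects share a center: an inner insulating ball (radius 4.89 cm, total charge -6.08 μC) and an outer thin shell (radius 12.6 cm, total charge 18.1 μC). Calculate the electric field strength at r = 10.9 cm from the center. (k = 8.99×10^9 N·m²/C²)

4.60e6 N/C

Symmetry ⇒ E = E(r) r̂. Gaussian sphere of radius r = 10.9 cm (between the bodies, 4.89 cm < r < 12.6 cm).
The shell at 12.6 cm lies outside the Gaussian surface, so Q_enc = -6.08 μC = -6.08×10^-6 C.
By Gauss's law, ∮E·dA = E·4πr² = Q_enc/ε₀.
E = k|Q_enc|/r² = (8.99×10^9)(6.08×10^-6)/(0.109)² = 4.60×10^6 N/C.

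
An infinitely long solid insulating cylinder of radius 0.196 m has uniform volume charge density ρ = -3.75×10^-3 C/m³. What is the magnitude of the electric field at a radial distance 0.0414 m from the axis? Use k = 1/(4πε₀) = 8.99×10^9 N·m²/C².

E = 8.77e6 V/m

Choose a coaxial cylinder of radius r = 0.0414 m (arbitrary length L) as the Gaussian surface (r < R).
Enclosed charge per unit length: λ_enc = ρ·πr² = (-3.75×10^-3)π(0.0414)² = -2.019e-5 C/m.
Applying ∮E·dA = Q_enc/ε₀ with the end caps contributing no flux:
E = 2k|λ_enc|/r = 2(8.99×10^9)(2.019×10^-5)/(0.0414) = 8.77×10^6 N/C.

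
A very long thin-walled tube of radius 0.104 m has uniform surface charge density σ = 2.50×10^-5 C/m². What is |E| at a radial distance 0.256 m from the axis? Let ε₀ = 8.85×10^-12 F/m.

E ≈ 1.15×10^6 N/C

Take a coaxial cylindrical Gaussian surface of radius r = 0.256 m and length L (r > 0.104 m).
The whole shell is enclosed: λ_enc = σ·2πR = (2.50×10^-5)·2π·(0.104) = 1.634e-5 C/m.
By Gauss's law (flux through the curved wall only), E·2πrL = λ_enc L/ε₀.
E = |λ_enc|/(2πε₀r) = (1.634×10^-5)/(2π·8.85×10^-12·0.256) = 1.15×10^6 N/C.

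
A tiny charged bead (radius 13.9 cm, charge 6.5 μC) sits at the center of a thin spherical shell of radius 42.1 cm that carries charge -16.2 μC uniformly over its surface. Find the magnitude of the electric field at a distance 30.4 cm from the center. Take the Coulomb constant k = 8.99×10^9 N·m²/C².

|E| = 6.32×10^5 N/C

Symmetry ⇒ E = E(r) r̂. Gaussian sphere of radius r = 30.4 cm (between the bodies, 13.9 cm < r < 42.1 cm).
Only the inner charge is enclosed; the outer shell contributes nothing inside itself. Q_enc = 6.5 μC = 6.50×10^-6 C.
Since E is radial and uniform over the Gaussian sphere, Φ = E·4πr² = Q_enc/ε₀.
E = k|Q_enc|/r² = (8.99×10^9)(6.50e-6)/(0.304)² = 6.32e5 N/C.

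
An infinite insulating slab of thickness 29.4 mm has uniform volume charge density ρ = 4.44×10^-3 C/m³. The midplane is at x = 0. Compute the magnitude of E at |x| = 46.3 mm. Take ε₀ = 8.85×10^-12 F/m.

The point |x| = 46.3 mm lies outside the slab (half-thickness 0.0147 m). A symmetric pillbox spanning the full slab encloses Q_enc = ρ·d·A.
Flux = 2EA ⇒ E = |ρ|d/(2ε₀), independent of distance outside.
E = (4.44×10^-3)(0.0294)/(2·8.85×10^-12) = 7.37×10^6 N/C.

|E| = 7.37×10^6 N/C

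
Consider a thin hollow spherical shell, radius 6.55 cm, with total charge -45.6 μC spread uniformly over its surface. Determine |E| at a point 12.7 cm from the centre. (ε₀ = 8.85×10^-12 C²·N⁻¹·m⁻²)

By spherical symmetry E is radial; choose a Gaussian sphere of radius r = 12.7 cm (r > 6.55 cm).
The entire shell is enclosed: Q_enc = -4.56×10^-5 C.
Gauss's law: E·4πr² = Q_enc/ε₀.
E = |Q_enc|/(4πε₀r²) = (4.56e-5)/(4π·8.85×10^-12·(0.127)²) = 2.54×10^7 N/C.

2.54×10^7 N/C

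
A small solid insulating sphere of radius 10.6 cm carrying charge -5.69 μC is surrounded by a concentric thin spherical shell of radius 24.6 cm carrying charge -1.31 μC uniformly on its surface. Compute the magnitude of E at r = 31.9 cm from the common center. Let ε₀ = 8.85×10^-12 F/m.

Symmetry ⇒ E = E(r) r̂. Gaussian sphere of radius r = 31.9 cm (r > 24.6 cm, enclosing both).
Q_enc = (-5.69 μC) + (-1.31 μC) = -7.00×10^-6 C.
Since E is radial and uniform over the Gaussian sphere, Φ = E·4πr² = Q_enc/ε₀.
E = |Q_enc|/(4πε₀r²) = (7.00×10^-6)/(4π·8.85×10^-12·(0.319)²) = 6.19×10^5 N/C.

6.19e5 V/m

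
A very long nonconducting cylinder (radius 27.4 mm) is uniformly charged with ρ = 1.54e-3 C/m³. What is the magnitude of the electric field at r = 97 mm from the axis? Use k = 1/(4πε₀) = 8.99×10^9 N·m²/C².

Take a coaxial cylindrical Gaussian surface of radius r = 97 mm and length L (r > 27.4 mm, full cross-section enclosed).
λ_enc = ρ·πR² = (1.54e-3)π(0.0274)² = 3.632×10^-6 C/m.
By Gauss's law (flux through the curved wall only), E·2πrL = λ_enc L/ε₀.
E = 2k|λ_enc|/r = 2(8.99×10^9)(3.632×10^-6)/(0.097) = 6.73e5 N/C.

E ≈ 6.73e5 V/m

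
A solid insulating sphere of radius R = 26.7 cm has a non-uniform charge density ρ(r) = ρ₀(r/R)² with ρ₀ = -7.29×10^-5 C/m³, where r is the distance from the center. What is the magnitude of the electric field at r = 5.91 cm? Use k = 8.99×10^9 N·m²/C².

|E| ≈ 4.77e3 N/C

Use a concentric Gaussian sphere at r = 5.91 cm (r < R).
Integrate the density: Q_enc = 4π ∫₀^r ρ₀(r'/R)^2 r'² dr' = 4πρ₀ r^5/(5·R²) = -1.853e-9 C.
Since E is radial and uniform over the Gaussian sphere, Φ = E·4πr² = Q_enc/ε₀.
E = k|Q_enc|/r² = (8.99×10^9)(1.853×10^-9)/(0.0591)² = 4.77e3 N/C.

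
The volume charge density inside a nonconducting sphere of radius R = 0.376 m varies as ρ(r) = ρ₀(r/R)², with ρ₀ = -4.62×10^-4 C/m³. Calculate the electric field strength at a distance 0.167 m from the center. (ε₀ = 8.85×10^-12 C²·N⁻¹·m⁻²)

Take a concentric spherical Gaussian surface of radius r = 0.167 m (r < R).
Integrate the density: Q_enc = 4π ∫₀^r ρ₀(r'/R)^2 r'² dr' = 4πρ₀ r^5/(5·R²) = -1.067e-6 C.
Since E is radial and uniform over the Gaussian sphere, Φ = E·4πr² = Q_enc/ε₀.
E = |Q_enc|/(4πε₀r²) = (1.067×10^-6)/(4π·8.85×10^-12·(0.167)²) = 3.44×10^5 N/C.

3.44×10^5 N/C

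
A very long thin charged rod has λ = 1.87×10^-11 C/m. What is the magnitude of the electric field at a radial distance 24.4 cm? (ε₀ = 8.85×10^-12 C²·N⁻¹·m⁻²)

Coaxial Gaussian cylinder, radius r = 24.4 cm, length L.
Q_enc = λL, so λ_enc = 1.87×10^-11 C/m.
Since E is radial and uniform over the curved surface, Φ = E·2πrL = Q_enc/ε₀ = λ_enc L/ε₀.
E = |λ_enc|/(2πε₀r) = (1.87×10^-11)/(2π·8.85×10^-12·0.244) = 1.38 N/C.

|E| ≈ 1.38 N/C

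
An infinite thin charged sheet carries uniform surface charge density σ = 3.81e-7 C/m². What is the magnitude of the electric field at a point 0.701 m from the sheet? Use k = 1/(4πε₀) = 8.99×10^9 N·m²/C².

Choose a cylindrical pillbox piercing the sheet, end faces (area A) parallel to it.
Only the two end caps contribute flux: Φ = 2EA. With Q_enc = σA, Gauss's law gives E = |σ|/(2ε₀).
E = 2πk|σ| = 2π(8.99×10^9)(3.81×10^-7) = 2.15×10^4 N/C.

E = 2.15×10^4 N/C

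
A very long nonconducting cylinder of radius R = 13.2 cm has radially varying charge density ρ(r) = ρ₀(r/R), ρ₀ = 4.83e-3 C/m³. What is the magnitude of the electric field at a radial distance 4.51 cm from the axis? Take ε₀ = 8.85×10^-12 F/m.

Choose a coaxial cylinder of radius r = 4.51 cm (arbitrary length L) as the Gaussian surface (r < R).
λ_enc = ∫₀^r ρ(r')·2πr' dr' = (2πρ₀/R)·r^3/3 = 7.03e-6 C/m.
Applying ∮E·dA = Q_enc/ε₀ with the end caps contributing no flux:
E = |λ_enc|/(2πε₀r) = (7.03×10^-6)/(2π·8.85×10^-12·0.0451) = 2.80×10^6 N/C.

|E| = 2.80e6 N/C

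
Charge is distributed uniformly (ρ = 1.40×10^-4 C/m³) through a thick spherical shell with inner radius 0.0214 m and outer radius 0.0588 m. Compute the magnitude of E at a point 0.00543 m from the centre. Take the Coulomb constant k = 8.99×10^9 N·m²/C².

E = 0 (no enclosed charge)

Take a concentric spherical Gaussian surface of radius r = 0.00543 m (r < 0.0214 m, inside the empty cavity).
No charge is enclosed, so by Gauss's law E·4πr² = 0 ⇒ E = 0.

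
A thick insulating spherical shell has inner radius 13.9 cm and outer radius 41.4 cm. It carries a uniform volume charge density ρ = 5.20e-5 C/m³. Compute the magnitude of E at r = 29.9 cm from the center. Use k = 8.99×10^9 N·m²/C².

E ≈ 5.27e5 V/m

Use a concentric Gaussian sphere at r = 29.9 cm (within the shell material, 13.9 cm < r < 41.4 cm).
Only the shell between 13.9 cm and r is enclosed: Q_enc = ρ·(4π/3)(r³ − a³) = (5.20×10^-5)·(4π/3)·((0.299)³ − (0.139)³) = 5.237×10^-6 C.
Gauss's law: E·4πr² = Q_enc/ε₀.
E = k|Q_enc|/r² = (8.99×10^9)(5.237e-6)/(0.299)² = 5.27×10^5 N/C.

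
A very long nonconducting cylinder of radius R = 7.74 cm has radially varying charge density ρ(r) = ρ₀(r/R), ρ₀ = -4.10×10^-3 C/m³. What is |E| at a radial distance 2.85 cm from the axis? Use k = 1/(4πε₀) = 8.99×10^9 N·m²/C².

By cylindrical symmetry E is radial; use a coaxial Gaussian cylinder of radius 2.85 cm and length L (r < R).
Integrating ρ over the cross-section to radius r: λ_enc = (2πρ₀/R) ∫₀^r r'^2 dr' = 2πρ₀ r^3/(3·R) = -2.568×10^-6 C/m.
Applying ∮E·dA = Q_enc/ε₀ with the end caps contributing no flux:
E = 2k|λ_enc|/r = 2(8.99×10^9)(2.568e-6)/(0.0285) = 1.62e6 N/C.

|E| = 1.62×10^6 N/C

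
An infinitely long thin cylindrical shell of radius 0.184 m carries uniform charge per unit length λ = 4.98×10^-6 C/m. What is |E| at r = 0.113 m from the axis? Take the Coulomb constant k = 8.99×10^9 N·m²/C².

E = 0

Take a coaxial cylindrical Gaussian surface of radius r = 0.113 m and length L (r < 0.184 m, inside the shell).
All the surface charge lies outside this cylinder: Q_enc = 0, hence E = 0.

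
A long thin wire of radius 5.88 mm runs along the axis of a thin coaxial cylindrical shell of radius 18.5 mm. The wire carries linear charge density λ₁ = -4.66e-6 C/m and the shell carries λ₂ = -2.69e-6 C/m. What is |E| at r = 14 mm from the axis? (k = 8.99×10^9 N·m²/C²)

E ≈ 5.98×10^6 N/C

Take a coaxial cylindrical Gaussian surface of radius r = 14 mm and length L (between the conductors, 5.88 mm < r < 18.5 mm).
The shell at 18.5 mm lies outside the Gaussian surface, so λ_enc = λ₁ = -4.66e-6 C/m.
By Gauss's law (flux through the curved wall only), E·2πrL = λ_enc L/ε₀.
E = 2k|λ_enc|/r = 2(8.99×10^9)(4.66×10^-6)/(0.014) = 5.98×10^6 N/C.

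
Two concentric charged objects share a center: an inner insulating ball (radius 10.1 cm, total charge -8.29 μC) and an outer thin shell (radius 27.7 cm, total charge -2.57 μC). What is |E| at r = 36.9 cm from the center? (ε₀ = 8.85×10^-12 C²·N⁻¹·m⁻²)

Use a concentric Gaussian sphere at r = 36.9 cm (r > 27.7 cm, enclosing both).
Q_enc = (-8.29 μC) + (-2.57 μC) = -1.086×10^-5 C.
By Gauss's law, ∮E·dA = E·4πr² = Q_enc/ε₀.
E = |Q_enc|/(4πε₀r²) = (1.086×10^-5)/(4π·8.85×10^-12·(0.369)²) = 7.17e5 N/C.

E ≈ 7.17×10^5 N/C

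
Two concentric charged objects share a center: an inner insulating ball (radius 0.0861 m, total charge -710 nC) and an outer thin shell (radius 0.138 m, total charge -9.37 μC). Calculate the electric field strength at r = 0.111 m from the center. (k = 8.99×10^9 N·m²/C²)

5.18×10^5 V/m

Symmetry ⇒ E = E(r) r̂. Gaussian sphere of radius r = 0.111 m (between the bodies, 0.0861 m < r < 0.138 m).
The shell at 0.138 m lies outside the Gaussian surface, so Q_enc = -710 nC = -7.10×10^-7 C.
Since E is radial and uniform over the Gaussian sphere, Φ = E·4πr² = Q_enc/ε₀.
E = k|Q_enc|/r² = (8.99×10^9)(7.10×10^-7)/(0.111)² = 5.18×10^5 N/C.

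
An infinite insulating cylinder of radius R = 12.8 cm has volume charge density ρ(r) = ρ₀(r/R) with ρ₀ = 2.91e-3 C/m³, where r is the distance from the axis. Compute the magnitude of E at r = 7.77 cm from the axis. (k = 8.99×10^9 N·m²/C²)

By cylindrical symmetry E is radial; use a coaxial Gaussian cylinder of radius 7.77 cm and length L (r < R).
Integrating ρ over the cross-section to radius r: λ_enc = (2πρ₀/R) ∫₀^r r'^2 dr' = 2πρ₀ r^3/(3·R) = 2.234e-5 C/m.
Gauss's law: E·2πrL = λ_enc L/ε₀.
E = 2k|λ_enc|/r = 2(8.99×10^9)(2.234e-5)/(0.0777) = 5.17×10^6 N/C.

|E| = 5.17×10^6 N/C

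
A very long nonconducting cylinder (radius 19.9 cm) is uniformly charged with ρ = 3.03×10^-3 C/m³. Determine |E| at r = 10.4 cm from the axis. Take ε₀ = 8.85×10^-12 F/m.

|E| ≈ 1.78e7 N/C

By cylindrical symmetry E is radial; use a coaxial Gaussian cylinder of radius 10.4 cm and length L (r < R).
Charge inside radius r per length L is ρ·πr²·L, so λ_enc = ρπr² = 1.03×10^-4 C/m.
Gauss's law: E·2πrL = λ_enc L/ε₀.
E = |λ_enc|/(2πε₀r) = (1.03e-4)/(2π·8.85×10^-12·0.104) = 1.78×10^7 N/C.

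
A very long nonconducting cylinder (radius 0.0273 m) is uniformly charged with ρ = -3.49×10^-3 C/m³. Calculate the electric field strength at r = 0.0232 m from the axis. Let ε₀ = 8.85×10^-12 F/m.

By cylindrical symmetry E is radial; use a coaxial Gaussian cylinder of radius 0.0232 m and length L (r < R).
Enclosed charge per unit length: λ_enc = ρ·πr² = (-3.49e-3)π(0.0232)² = -5.901×10^-6 C/m.
By Gauss's law (flux through the curved wall only), E·2πrL = λ_enc L/ε₀.
E = |λ_enc|/(2πε₀r) = (5.901×10^-6)/(2π·8.85×10^-12·0.0232) = 4.57×10^6 N/C.

4.57×10^6 N/C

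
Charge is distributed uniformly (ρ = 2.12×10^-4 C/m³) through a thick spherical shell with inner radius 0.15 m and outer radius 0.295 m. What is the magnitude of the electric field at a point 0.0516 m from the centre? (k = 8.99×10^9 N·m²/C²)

|E| = 0 V/m

Take a concentric spherical Gaussian surface of radius r = 0.0516 m (r < 0.15 m, inside the empty cavity).
No charge is enclosed, so by Gauss's law E·4πr² = 0 ⇒ E = 0.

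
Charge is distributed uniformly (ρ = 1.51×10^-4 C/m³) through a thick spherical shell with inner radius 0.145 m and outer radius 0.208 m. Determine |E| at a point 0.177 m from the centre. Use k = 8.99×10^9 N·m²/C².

Take a concentric spherical Gaussian surface of radius r = 0.177 m (within the shell material, 0.145 m < r < 0.208 m).
Only the shell between 0.145 m and r is enclosed: Q_enc = ρ·(4π/3)(r³ − a³) = (1.51×10^-4)·(4π/3)·((0.177)³ − (0.145)³) = 1.579e-6 C.
Gauss's law: E·4πr² = Q_enc/ε₀.
E = k|Q_enc|/r² = (8.99×10^9)(1.579e-6)/(0.177)² = 4.53×10^5 N/C.

4.53×10^5 V/m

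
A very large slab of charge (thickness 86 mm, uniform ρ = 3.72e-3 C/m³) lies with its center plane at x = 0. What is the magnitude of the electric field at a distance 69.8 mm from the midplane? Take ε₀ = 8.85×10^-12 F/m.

E ≈ 1.81×10^7 N/C

The point |x| = 69.8 mm lies outside the slab (half-thickness 0.043 m). A symmetric pillbox spanning the full slab encloses Q_enc = ρ·d·A.
Flux = 2EA ⇒ E = |ρ|d/(2ε₀), independent of distance outside.
E = (3.72e-3)(0.086)/(2·8.85×10^-12) = 1.81e7 N/C.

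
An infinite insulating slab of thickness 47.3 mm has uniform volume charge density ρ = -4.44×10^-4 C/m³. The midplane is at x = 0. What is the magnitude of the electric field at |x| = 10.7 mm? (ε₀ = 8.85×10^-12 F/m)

E ≈ 5.37×10^5 N/C

By symmetry E is perpendicular to the slab. A Gaussian pillbox from −10.7 mm to +10.7 mm (face area A) lies entirely within the slab.
Q_enc = ρ·(2x)·A and flux = 2EA, so 2EA = 2ρxA/ε₀ ⇒ E = |ρ|x/ε₀.
E = (4.44×10^-4)(0.0107)/(8.85×10^-12) = 5.37×10^5 N/C.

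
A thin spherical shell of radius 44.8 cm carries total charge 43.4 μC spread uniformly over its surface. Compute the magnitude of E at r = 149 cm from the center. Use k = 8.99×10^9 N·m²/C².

Use a concentric Gaussian sphere at r = 149 cm (r > 44.8 cm).
The entire shell is enclosed: Q_enc = 4.34×10^-5 C.
Applying ∮E·dA = Q_enc/ε₀ with Φ = E(4πr²):
E = k|Q_enc|/r² = (8.99×10^9)(4.34×10^-5)/(1.49)² = 1.76×10^5 N/C.

|E| ≈ 1.76×10^5 N/C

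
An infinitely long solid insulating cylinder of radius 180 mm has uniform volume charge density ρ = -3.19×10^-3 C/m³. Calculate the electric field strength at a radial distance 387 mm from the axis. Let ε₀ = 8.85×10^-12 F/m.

Take a coaxial cylindrical Gaussian surface of radius r = 387 mm and length L (r > 180 mm, full cross-section enclosed).
λ_enc = ρ·πR² = (-3.19×10^-3)π(0.18)² = -3.247e-4 C/m.
Since E is radial and uniform over the curved surface, Φ = E·2πrL = Q_enc/ε₀ = λ_enc L/ε₀.
E = |λ_enc|/(2πε₀r) = (3.247×10^-4)/(2π·8.85×10^-12·0.387) = 1.51×10^7 N/C.

|E| ≈ 1.51×10^7 N/C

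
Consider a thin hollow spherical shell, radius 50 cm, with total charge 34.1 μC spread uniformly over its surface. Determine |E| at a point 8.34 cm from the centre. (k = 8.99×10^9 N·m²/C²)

Use a concentric Gaussian sphere at r = 8.34 cm (inside the shell, r < 50 cm).
All the charge is outside the Gaussian surface: Q_enc = 0, hence E = 0 everywhere inside the shell.

E = 0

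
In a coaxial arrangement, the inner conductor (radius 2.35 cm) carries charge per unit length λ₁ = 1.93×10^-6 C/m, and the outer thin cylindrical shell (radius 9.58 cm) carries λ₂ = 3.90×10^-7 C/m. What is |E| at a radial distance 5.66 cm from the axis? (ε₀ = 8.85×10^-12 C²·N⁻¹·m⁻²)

Coaxial Gaussian cylinder, radius r = 5.66 cm, length L (between the conductors, 2.35 cm < r < 9.58 cm).
Only the inner wire is enclosed; the outer shell contributes nothing inside itself. λ_enc = λ₁ = 1.93×10^-6 C/m.
By Gauss's law (flux through the curved wall only), E·2πrL = λ_enc L/ε₀.
E = |λ_enc|/(2πε₀r) = (1.93e-6)/(2π·8.85×10^-12·0.0566) = 6.13×10^5 N/C.

E ≈ 6.13e5 N/C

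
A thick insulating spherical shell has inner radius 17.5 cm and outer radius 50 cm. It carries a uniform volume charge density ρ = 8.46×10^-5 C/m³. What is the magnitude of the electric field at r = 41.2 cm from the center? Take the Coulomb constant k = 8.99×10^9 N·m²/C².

By spherical symmetry E is radial; choose a Gaussian sphere of radius r = 41.2 cm (within the shell material, 17.5 cm < r < 50 cm).
Enclosed charge is the volume from a to r: Q_enc = (4π/3)ρ(r³ − a³) = 2.288×10^-5 C.
By Gauss's law, ∮E·dA = E·4πr² = Q_enc/ε₀.
E = k|Q_enc|/r² = (8.99×10^9)(2.288e-5)/(0.412)² = 1.21e6 N/C.

E = 1.21×10^6 V/m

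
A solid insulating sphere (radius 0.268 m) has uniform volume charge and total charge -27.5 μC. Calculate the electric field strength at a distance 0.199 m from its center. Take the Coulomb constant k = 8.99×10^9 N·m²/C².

Use a concentric Gaussian sphere at r = 0.199 m (r < R).
Only the charge within r is enclosed: Q_enc = Q·(r/R)³ = (-27.5 μC)·(0.199 m/0.268 m)³ = -1.126×10^-5 C.
Gauss's law: E·4πr² = Q_enc/ε₀.
E = k|Q_enc|/r² = (8.99×10^9)(1.126×10^-5)/(0.199)² = 2.56×10^6 N/C.

|E| = 2.56×10^6 N/C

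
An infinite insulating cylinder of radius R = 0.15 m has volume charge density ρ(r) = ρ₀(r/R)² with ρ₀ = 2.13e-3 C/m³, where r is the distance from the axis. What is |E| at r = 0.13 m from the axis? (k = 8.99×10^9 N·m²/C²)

E ≈ 5.87×10^6 N/C

By cylindrical symmetry E is radial; use a coaxial Gaussian cylinder of radius 0.13 m and length L (r < R).
λ_enc = ∫₀^r ρ(r')·2πr' dr' = (2πρ₀/R²)·r^4/4 = 4.247e-5 C/m.
Applying ∮E·dA = Q_enc/ε₀ with the end caps contributing no flux:
E = 2k|λ_enc|/r = 2(8.99×10^9)(4.247×10^-5)/(0.13) = 5.87×10^6 N/C.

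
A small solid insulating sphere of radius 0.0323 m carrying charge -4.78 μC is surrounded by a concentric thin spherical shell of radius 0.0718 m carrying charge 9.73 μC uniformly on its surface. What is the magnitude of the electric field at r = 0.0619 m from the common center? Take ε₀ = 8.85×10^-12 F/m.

|E| ≈ 1.12×10^7 N/C

Symmetry ⇒ E = E(r) r̂. Gaussian sphere of radius r = 0.0619 m (between the bodies, 0.0323 m < r < 0.0718 m).
Only the inner charge is enclosed; the outer shell contributes nothing inside itself. Q_enc = -4.78 μC = -4.78e-6 C.
Applying ∮E·dA = Q_enc/ε₀ with Φ = E(4πr²):
E = |Q_enc|/(4πε₀r²) = (4.78×10^-6)/(4π·8.85×10^-12·(0.0619)²) = 1.12×10^7 N/C.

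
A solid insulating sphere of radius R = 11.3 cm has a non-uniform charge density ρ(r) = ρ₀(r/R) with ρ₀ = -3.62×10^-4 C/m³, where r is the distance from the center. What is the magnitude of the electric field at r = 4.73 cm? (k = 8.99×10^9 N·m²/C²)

Take a concentric spherical Gaussian surface of radius r = 4.73 cm (r < R).
Q_enc = ∫₀^r ρ(r')·4πr'² dr' = (4πρ₀/R) ∫₀^r r'^3 dr' = 4πρ₀ r^4/(4·R) = -5.038×10^-8 C.
Since E is radial and uniform over the Gaussian sphere, Φ = E·4πr² = Q_enc/ε₀.
E = k|Q_enc|/r² = (8.99×10^9)(5.038×10^-8)/(0.0473)² = 2.02e5 N/C.

|E| ≈ 2.02×10^5 N/C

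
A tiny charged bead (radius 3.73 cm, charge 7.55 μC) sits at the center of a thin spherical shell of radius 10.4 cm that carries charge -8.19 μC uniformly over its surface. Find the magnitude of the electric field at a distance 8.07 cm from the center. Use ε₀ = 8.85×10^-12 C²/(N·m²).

|E| = 1.04e7 V/m

Take a concentric spherical Gaussian surface of radius r = 8.07 cm (between the bodies, 3.73 cm < r < 10.4 cm).
Only the inner charge is enclosed; the outer shell contributes nothing inside itself. Q_enc = 7.55 μC = 7.55×10^-6 C.
By Gauss's law, ∮E·dA = E·4πr² = Q_enc/ε₀.
E = |Q_enc|/(4πε₀r²) = (7.55×10^-6)/(4π·8.85×10^-12·(0.0807)²) = 1.04e7 N/C.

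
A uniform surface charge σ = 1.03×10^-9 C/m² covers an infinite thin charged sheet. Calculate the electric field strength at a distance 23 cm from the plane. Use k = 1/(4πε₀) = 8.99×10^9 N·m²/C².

|E| ≈ 58.2 V/m

Choose a cylindrical pillbox piercing the sheet, end faces (area A) parallel to it.
Only the two end caps contribute flux: Φ = 2EA. With Q_enc = σA, Gauss's law gives E = |σ|/(2ε₀).
E = 2πk|σ| = 2π(8.99×10^9)(1.03×10^-9) = 58.2 N/C.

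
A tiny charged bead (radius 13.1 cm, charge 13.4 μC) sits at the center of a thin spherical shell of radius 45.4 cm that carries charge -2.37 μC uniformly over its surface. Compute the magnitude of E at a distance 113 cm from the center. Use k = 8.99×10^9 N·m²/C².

E = 7.77×10^4 N/C

Take a concentric spherical Gaussian surface of radius r = 113 cm (r > 45.4 cm, enclosing both).
Q_enc = (13.4 μC) + (-2.37 μC) = 1.103×10^-5 C.
Applying ∮E·dA = Q_enc/ε₀ with Φ = E(4πr²):
E = k|Q_enc|/r² = (8.99×10^9)(1.103×10^-5)/(1.13)² = 7.77e4 N/C.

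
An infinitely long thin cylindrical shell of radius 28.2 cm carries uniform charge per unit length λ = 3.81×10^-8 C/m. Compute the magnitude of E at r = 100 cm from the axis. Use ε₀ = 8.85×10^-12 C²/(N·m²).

E = 685 N/C

By cylindrical symmetry E is radial; use a coaxial Gaussian cylinder of radius 100 cm and length L (r > 28.2 cm).
The full line charge is enclosed: λ_enc = 3.81e-8 C/m.
By Gauss's law (flux through the curved wall only), E·2πrL = λ_enc L/ε₀.
E = |λ_enc|/(2πε₀r) = (3.81e-8)/(2π·8.85×10^-12·1) = 685 N/C.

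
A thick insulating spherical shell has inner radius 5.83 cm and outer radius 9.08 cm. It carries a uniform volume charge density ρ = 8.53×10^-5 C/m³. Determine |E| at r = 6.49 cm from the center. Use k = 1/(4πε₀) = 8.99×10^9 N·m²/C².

E = 5.74e4 N/C

Take a concentric spherical Gaussian surface of radius r = 6.49 cm (within the shell material, 5.83 cm < r < 9.08 cm).
Only the shell between 5.83 cm and r is enclosed: Q_enc = ρ·(4π/3)(r³ − a³) = (8.53e-5)·(4π/3)·((0.0649)³ − (0.0583)³) = 2.687×10^-8 C.
By Gauss's law, ∮E·dA = E·4πr² = Q_enc/ε₀.
E = k|Q_enc|/r² = (8.99×10^9)(2.687×10^-8)/(0.0649)² = 5.74×10^4 N/C.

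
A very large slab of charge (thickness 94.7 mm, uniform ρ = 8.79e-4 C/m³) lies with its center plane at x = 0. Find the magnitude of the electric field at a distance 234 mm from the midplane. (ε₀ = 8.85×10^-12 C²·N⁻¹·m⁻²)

The point |x| = 234 mm lies outside the slab (half-thickness 0.04735 m). A symmetric pillbox spanning the full slab encloses Q_enc = ρ·d·A.
Flux = 2EA ⇒ E = |ρ|d/(2ε₀), independent of distance outside.
E = (8.79×10^-4)(0.0947)/(2·8.85×10^-12) = 4.70e6 N/C.

4.70e6 N/C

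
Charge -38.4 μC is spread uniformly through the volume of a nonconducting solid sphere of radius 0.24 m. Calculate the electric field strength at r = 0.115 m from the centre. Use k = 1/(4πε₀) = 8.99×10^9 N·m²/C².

E = 2.87×10^6 V/m

By spherical symmetry E is radial; choose a Gaussian sphere of radius r = 0.115 m (r < R).
Only the charge within r is enclosed: Q_enc = Q·(r/R)³ = (-38.4 μC)·(0.115 m/0.24 m)³ = -4.225e-6 C.
By Gauss's law, ∮E·dA = E·4πr² = Q_enc/ε₀.
E = k|Q_enc|/r² = (8.99×10^9)(4.225e-6)/(0.115)² = 2.87×10^6 N/C.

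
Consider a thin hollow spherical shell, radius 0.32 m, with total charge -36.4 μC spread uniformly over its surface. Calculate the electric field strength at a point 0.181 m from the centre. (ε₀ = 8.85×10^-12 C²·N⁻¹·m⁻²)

E = 0

Take a concentric spherical Gaussian surface of radius r = 0.181 m (inside the shell, r < 0.32 m).
All the charge is outside the Gaussian surface: Q_enc = 0, hence E = 0 everywhere inside the shell.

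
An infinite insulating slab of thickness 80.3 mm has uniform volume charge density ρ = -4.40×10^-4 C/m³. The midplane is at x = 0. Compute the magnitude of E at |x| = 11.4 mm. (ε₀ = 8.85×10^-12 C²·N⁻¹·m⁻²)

By symmetry E is perpendicular to the slab. A Gaussian pillbox from −11.4 mm to +11.4 mm (face area A) lies entirely within the slab.
Q_enc = ρ·(2x)·A and flux = 2EA, so 2EA = 2ρxA/ε₀ ⇒ E = |ρ|x/ε₀.
E = (4.40e-4)(0.0114)/(8.85×10^-12) = 5.67×10^5 N/C.

5.67×10^5 N/C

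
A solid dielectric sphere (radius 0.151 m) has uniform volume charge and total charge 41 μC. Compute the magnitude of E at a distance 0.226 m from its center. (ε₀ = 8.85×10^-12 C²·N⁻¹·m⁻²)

Take a concentric spherical Gaussian surface of radius r = 0.226 m (r > R, so the entire charge is enclosed).
Q_enc = 41 μC = 4.10e-5 C.
Since E is radial and uniform over the Gaussian sphere, Φ = E·4πr² = Q_enc/ε₀.
E = |Q_enc|/(4πε₀r²) = (4.10×10^-5)/(4π·8.85×10^-12·(0.226)²) = 7.22×10^6 N/C.

|E| ≈ 7.22e6 N/C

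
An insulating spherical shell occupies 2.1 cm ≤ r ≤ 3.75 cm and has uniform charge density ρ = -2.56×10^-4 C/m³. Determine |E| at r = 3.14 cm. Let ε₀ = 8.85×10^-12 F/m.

By spherical symmetry E is radial; choose a Gaussian sphere of radius r = 3.14 cm (within the shell material, 2.1 cm < r < 3.75 cm).
Enclosed charge is the volume from a to r: Q_enc = (4π/3)ρ(r³ − a³) = -2.327×10^-8 C.
By Gauss's law, ∮E·dA = E·4πr² = Q_enc/ε₀.
E = |Q_enc|/(4πε₀r²) = (2.327×10^-8)/(4π·8.85×10^-12·(0.0314)²) = 2.12×10^5 N/C.

|E| ≈ 2.12×10^5 N/C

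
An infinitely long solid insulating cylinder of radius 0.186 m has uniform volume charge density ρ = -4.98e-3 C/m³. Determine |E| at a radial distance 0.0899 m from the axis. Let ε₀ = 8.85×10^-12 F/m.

E ≈ 2.53e7 N/C

Coaxial Gaussian cylinder, radius r = 0.0899 m, length L (r < R).
Charge inside radius r per length L is ρ·πr²·L, so λ_enc = ρπr² = -1.264×10^-4 C/m.
Gauss's law: E·2πrL = λ_enc L/ε₀.
E = |λ_enc|/(2πε₀r) = (1.264e-4)/(2π·8.85×10^-12·0.0899) = 2.53×10^7 N/C.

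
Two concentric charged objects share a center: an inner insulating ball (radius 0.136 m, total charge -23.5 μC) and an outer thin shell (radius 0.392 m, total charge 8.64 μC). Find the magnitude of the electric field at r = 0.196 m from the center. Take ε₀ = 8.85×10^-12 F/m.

E ≈ 5.50×10^6 N/C

Take a concentric spherical Gaussian surface of radius r = 0.196 m (between the bodies, 0.136 m < r < 0.392 m).
Only the inner charge is enclosed; the outer shell contributes nothing inside itself. Q_enc = -23.5 μC = -2.35×10^-5 C.
Gauss's law: E·4πr² = Q_enc/ε₀.
E = |Q_enc|/(4πε₀r²) = (2.35×10^-5)/(4π·8.85×10^-12·(0.196)²) = 5.50×10^6 N/C.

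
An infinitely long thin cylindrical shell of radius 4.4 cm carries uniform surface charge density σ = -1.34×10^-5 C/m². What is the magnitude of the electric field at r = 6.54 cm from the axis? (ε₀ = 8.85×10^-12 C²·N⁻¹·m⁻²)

E = 1.02×10^6 V/m

By cylindrical symmetry E is radial; use a coaxial Gaussian cylinder of radius 6.54 cm and length L (r > 4.4 cm).
The whole shell is enclosed: λ_enc = σ·2πR = (-1.34×10^-5)·2π·(0.044) = -3.705×10^-6 C/m.
Gauss's law: E·2πrL = λ_enc L/ε₀.
E = |λ_enc|/(2πε₀r) = (3.705e-6)/(2π·8.85×10^-12·0.0654) = 1.02e6 N/C.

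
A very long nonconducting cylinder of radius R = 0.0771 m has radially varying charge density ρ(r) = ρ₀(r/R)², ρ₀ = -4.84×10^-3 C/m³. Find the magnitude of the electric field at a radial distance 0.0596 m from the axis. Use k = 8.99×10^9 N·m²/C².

Coaxial Gaussian cylinder, radius r = 0.0596 m, length L (r < R).
Integrating ρ over the cross-section to radius r: λ_enc = (2πρ₀/R²) ∫₀^r r'^3 dr' = 2πρ₀ r^4/(4·R²) = -1.614e-5 C/m.
By Gauss's law (flux through the curved wall only), E·2πrL = λ_enc L/ε₀.
E = 2k|λ_enc|/r = 2(8.99×10^9)(1.614×10^-5)/(0.0596) = 4.87×10^6 N/C.

|E| = 4.87×10^6 N/C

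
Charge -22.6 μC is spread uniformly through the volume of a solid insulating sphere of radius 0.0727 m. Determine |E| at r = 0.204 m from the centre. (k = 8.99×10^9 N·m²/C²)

E ≈ 4.88e6 N/C

Symmetry ⇒ E = E(r) r̂. Gaussian sphere of radius r = 0.204 m (r > R, so the entire charge is enclosed).
Q_enc = -22.6 μC = -2.26e-5 C.
Gauss's law: E·4πr² = Q_enc/ε₀.
E = k|Q_enc|/r² = (8.99×10^9)(2.26×10^-5)/(0.204)² = 4.88e6 N/C.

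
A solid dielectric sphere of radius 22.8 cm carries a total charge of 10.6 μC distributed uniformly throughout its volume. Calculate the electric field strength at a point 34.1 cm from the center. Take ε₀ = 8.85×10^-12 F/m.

|E| = 8.20×10^5 N/C

Use a concentric Gaussian sphere at r = 34.1 cm (r > R, so the entire charge is enclosed).
Q_enc = 10.6 μC = 1.06×10^-5 C.
By Gauss's law, ∮E·dA = E·4πr² = Q_enc/ε₀.
E = |Q_enc|/(4πε₀r²) = (1.06×10^-5)/(4π·8.85×10^-12·(0.341)²) = 8.20×10^5 N/C.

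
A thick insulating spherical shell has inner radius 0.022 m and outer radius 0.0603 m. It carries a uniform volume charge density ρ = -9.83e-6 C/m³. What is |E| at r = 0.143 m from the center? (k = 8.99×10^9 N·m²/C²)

|E| = 3.78×10^3 N/C

Take a concentric spherical Gaussian surface of radius r = 0.143 m (r > 0.0603 m, enclosing the whole shell).
Q_enc = ρ·(4π/3)(b³ − a³) = (-9.83×10^-6)·(4π/3)·((0.0603)³ − (0.022)³) = -8.59e-9 C.
By Gauss's law, ∮E·dA = E·4πr² = Q_enc/ε₀.
E = k|Q_enc|/r² = (8.99×10^9)(8.59×10^-9)/(0.143)² = 3.78×10^3 N/C.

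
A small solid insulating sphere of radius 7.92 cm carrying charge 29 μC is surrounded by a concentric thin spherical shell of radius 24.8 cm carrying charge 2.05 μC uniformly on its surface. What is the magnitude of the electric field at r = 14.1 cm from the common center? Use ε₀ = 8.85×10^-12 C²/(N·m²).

Use a concentric Gaussian sphere at r = 14.1 cm (between the bodies, 7.92 cm < r < 24.8 cm).
The shell at 24.8 cm lies outside the Gaussian surface, so Q_enc = 29 μC = 2.90×10^-5 C.
Applying ∮E·dA = Q_enc/ε₀ with Φ = E(4πr²):
E = |Q_enc|/(4πε₀r²) = (2.90e-5)/(4π·8.85×10^-12·(0.141)²) = 1.31×10^7 N/C.

|E| = 1.31×10^7 V/m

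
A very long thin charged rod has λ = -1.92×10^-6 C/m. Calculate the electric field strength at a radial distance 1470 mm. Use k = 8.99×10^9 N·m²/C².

|E| ≈ 2.35×10^4 N/C

Choose a coaxial cylinder of radius r = 1470 mm (arbitrary length L) as the Gaussian surface.
Q_enc = λL, so λ_enc = -1.92×10^-6 C/m.
By Gauss's law (flux through the curved wall only), E·2πrL = λ_enc L/ε₀.
E = 2k|λ_enc|/r = 2(8.99×10^9)(1.92e-6)/(1.47) = 2.35e4 N/C.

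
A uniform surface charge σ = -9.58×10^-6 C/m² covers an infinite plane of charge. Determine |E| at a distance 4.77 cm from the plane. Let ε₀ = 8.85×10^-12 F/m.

|E| ≈ 5.41e5 V/m

By planar symmetry E is perpendicular to the sheet and uniform; use a Gaussian pillbox with flat faces of area A on each side of the sheet.
Flux Φ = 2EA and Q_enc = σA, so 2EA = σA/ε₀ ⇒ E = |σ|/(2ε₀), independent of distance.
E = |σ|/(2ε₀) = (9.58×10^-6)/(2·8.85×10^-12) = 5.41×10^5 N/C.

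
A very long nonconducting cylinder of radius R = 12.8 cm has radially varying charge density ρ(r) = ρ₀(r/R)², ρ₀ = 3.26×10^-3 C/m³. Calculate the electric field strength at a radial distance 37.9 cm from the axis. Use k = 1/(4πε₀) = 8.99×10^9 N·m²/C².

Coaxial Gaussian cylinder, radius r = 37.9 cm, length L (r > R, full charge per length enclosed).
λ_enc = 2π ∫₀^R ρ₀(r'/R)^2 r' dr' = 2πρ₀R²/4 = 8.39e-5 C/m.
Gauss's law: E·2πrL = λ_enc L/ε₀.
E = 2k|λ_enc|/r = 2(8.99×10^9)(8.39×10^-5)/(0.379) = 3.98e6 N/C.

|E| ≈ 3.98e6 N/C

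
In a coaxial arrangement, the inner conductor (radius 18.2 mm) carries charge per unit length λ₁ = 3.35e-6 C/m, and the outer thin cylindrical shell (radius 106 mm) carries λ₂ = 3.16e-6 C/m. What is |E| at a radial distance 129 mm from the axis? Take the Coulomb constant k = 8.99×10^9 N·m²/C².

By cylindrical symmetry E is radial; use a coaxial Gaussian cylinder of radius 129 mm and length L (r > 106 mm, enclosing both).
λ_enc = λ₁ + λ₂ = (3.35×10^-6) + (3.16×10^-6) = 6.51e-6 C/m.
Since E is radial and uniform over the curved surface, Φ = E·2πrL = Q_enc/ε₀ = λ_enc L/ε₀.
E = 2k|λ_enc|/r = 2(8.99×10^9)(6.51×10^-6)/(0.129) = 9.07×10^5 N/C.

E ≈ 9.07×10^5 V/m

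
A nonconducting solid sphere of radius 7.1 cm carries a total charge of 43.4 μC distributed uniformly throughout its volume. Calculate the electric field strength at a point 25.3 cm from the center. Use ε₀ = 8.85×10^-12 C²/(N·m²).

By spherical symmetry E is radial; choose a Gaussian sphere of radius r = 25.3 cm (r > R, so the entire charge is enclosed).
Q_enc = 43.4 μC = 4.34×10^-5 C.
Applying ∮E·dA = Q_enc/ε₀ with Φ = E(4πr²):
E = |Q_enc|/(4πε₀r²) = (4.34×10^-5)/(4π·8.85×10^-12·(0.253)²) = 6.10e6 N/C.

E = 6.10×10^6 N/C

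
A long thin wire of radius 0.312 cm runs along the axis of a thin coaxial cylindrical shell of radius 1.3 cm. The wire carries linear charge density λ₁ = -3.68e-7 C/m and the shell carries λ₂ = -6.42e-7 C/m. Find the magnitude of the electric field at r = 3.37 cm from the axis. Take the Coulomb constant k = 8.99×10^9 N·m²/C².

|E| ≈ 5.39×10^5 N/C

By cylindrical symmetry E is radial; use a coaxial Gaussian cylinder of radius 3.37 cm and length L (r > 1.3 cm, enclosing both).
λ_enc = λ₁ + λ₂ = (-3.68×10^-7) + (-6.42×10^-7) = -1.01×10^-6 C/m.
Since E is radial and uniform over the curved surface, Φ = E·2πrL = Q_enc/ε₀ = λ_enc L/ε₀.
E = 2k|λ_enc|/r = 2(8.99×10^9)(1.01×10^-6)/(0.0337) = 5.39×10^5 N/C.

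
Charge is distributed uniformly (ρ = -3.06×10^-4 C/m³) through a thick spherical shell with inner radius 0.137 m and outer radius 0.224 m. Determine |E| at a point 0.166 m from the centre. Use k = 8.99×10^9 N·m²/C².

E = 8.38×10^5 V/m

Use a concentric Gaussian sphere at r = 0.166 m (within the shell material, 0.137 m < r < 0.224 m).
Only the shell between 0.137 m and r is enclosed: Q_enc = ρ·(4π/3)(r³ − a³) = (-3.06×10^-4)·(4π/3)·((0.166)³ − (0.137)³) = -2.567×10^-6 C.
Since E is radial and uniform over the Gaussian sphere, Φ = E·4πr² = Q_enc/ε₀.
E = k|Q_enc|/r² = (8.99×10^9)(2.567×10^-6)/(0.166)² = 8.38×10^5 N/C.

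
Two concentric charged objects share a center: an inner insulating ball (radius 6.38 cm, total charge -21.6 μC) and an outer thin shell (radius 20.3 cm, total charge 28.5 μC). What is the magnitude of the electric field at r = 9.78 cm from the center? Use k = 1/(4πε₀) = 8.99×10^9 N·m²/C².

Take a concentric spherical Gaussian surface of radius r = 9.78 cm (between the bodies, 6.38 cm < r < 20.3 cm).
The shell at 20.3 cm lies outside the Gaussian surface, so Q_enc = -21.6 μC = -2.16×10^-5 C.
Since E is radial and uniform over the Gaussian sphere, Φ = E·4πr² = Q_enc/ε₀.
E = k|Q_enc|/r² = (8.99×10^9)(2.16e-5)/(0.0978)² = 2.03×10^7 N/C.

2.03×10^7 N/C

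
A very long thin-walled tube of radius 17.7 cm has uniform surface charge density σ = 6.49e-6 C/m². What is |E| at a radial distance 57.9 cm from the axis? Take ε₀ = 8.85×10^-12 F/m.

|E| ≈ 2.24×10^5 N/C

By cylindrical symmetry E is radial; use a coaxial Gaussian cylinder of radius 57.9 cm and length L (r > 17.7 cm).
The whole shell is enclosed: λ_enc = σ·2πR = (6.49×10^-6)·2π·(0.177) = 7.218e-6 C/m.
Gauss's law: E·2πrL = λ_enc L/ε₀.
E = |λ_enc|/(2πε₀r) = (7.218e-6)/(2π·8.85×10^-12·0.579) = 2.24×10^5 N/C.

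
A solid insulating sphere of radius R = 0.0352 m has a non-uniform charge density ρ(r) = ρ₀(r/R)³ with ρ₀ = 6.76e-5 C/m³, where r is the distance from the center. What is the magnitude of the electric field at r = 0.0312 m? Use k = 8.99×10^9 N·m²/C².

By spherical symmetry E is radial; choose a Gaussian sphere of radius r = 0.0312 m (r < R).
Integrate the density: Q_enc = 4π ∫₀^r ρ₀(r'/R)^3 r'² dr' = 4πρ₀ r^6/(6·R³) = 2.994×10^-9 C.
Gauss's law: E·4πr² = Q_enc/ε₀.
E = k|Q_enc|/r² = (8.99×10^9)(2.994×10^-9)/(0.0312)² = 2.77×10^4 N/C.

2.77×10^4 V/m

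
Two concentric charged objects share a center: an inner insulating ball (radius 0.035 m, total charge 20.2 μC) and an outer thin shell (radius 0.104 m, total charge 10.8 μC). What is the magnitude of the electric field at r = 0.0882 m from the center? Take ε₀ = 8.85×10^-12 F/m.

Use a concentric Gaussian sphere at r = 0.0882 m (between the bodies, 0.035 m < r < 0.104 m).
The shell at 0.104 m lies outside the Gaussian surface, so Q_enc = 20.2 μC = 2.02×10^-5 C.
Gauss's law: E·4πr² = Q_enc/ε₀.
E = |Q_enc|/(4πε₀r²) = (2.02×10^-5)/(4π·8.85×10^-12·(0.0882)²) = 2.33e7 N/C.

E ≈ 2.33×10^7 N/C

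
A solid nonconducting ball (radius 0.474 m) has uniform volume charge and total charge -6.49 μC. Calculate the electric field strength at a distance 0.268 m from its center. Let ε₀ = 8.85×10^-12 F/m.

E = 1.47e5 N/C

Symmetry ⇒ E = E(r) r̂. Gaussian sphere of radius r = 0.268 m (r < R).
For a uniform sphere the enclosed fraction is (r/R)³, so Q_enc = (-6.49 μC)(0.268/0.474)³ = -1.173e-6 C.
Applying ∮E·dA = Q_enc/ε₀ with Φ = E(4πr²):
E = |Q_enc|/(4πε₀r²) = (1.173e-6)/(4π·8.85×10^-12·(0.268)²) = 1.47×10^5 N/C.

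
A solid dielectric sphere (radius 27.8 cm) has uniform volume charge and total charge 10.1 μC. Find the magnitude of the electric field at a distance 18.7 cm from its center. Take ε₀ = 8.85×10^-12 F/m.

|E| = 7.90e5 N/C

Take a concentric spherical Gaussian surface of radius r = 18.7 cm (r < R).
For a uniform sphere the enclosed fraction is (r/R)³, so Q_enc = (10.1 μC)(0.187/0.278)³ = 3.074e-6 C.
Applying ∮E·dA = Q_enc/ε₀ with Φ = E(4πr²):
E = |Q_enc|/(4πε₀r²) = (3.074×10^-6)/(4π·8.85×10^-12·(0.187)²) = 7.90×10^5 N/C.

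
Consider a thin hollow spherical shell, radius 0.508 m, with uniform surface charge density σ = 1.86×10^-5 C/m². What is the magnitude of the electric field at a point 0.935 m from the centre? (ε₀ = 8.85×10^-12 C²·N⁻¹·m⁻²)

E ≈ 6.20×10^5 N/C

By spherical symmetry E is radial; choose a Gaussian sphere of radius r = 0.935 m (r > 0.508 m).
The entire shell is enclosed: Q_enc = σ·4πR² = (1.86×10^-5)·4π·(0.508)² = 6.032e-5 C.
Gauss's law: E·4πr² = Q_enc/ε₀.
E = |Q_enc|/(4πε₀r²) = (6.032×10^-5)/(4π·8.85×10^-12·(0.935)²) = 6.20e5 N/C.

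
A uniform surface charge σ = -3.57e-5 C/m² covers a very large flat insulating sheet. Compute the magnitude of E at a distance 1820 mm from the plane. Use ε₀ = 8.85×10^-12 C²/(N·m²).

Choose a cylindrical pillbox piercing the sheet, end faces (area A) parallel to it.
Flux Φ = 2EA and Q_enc = σA, so 2EA = σA/ε₀ ⇒ E = |σ|/(2ε₀), independent of distance.
E = |σ|/(2ε₀) = (3.57×10^-5)/(2·8.85×10^-12) = 2.02e6 N/C.

E ≈ 2.02e6 N/C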